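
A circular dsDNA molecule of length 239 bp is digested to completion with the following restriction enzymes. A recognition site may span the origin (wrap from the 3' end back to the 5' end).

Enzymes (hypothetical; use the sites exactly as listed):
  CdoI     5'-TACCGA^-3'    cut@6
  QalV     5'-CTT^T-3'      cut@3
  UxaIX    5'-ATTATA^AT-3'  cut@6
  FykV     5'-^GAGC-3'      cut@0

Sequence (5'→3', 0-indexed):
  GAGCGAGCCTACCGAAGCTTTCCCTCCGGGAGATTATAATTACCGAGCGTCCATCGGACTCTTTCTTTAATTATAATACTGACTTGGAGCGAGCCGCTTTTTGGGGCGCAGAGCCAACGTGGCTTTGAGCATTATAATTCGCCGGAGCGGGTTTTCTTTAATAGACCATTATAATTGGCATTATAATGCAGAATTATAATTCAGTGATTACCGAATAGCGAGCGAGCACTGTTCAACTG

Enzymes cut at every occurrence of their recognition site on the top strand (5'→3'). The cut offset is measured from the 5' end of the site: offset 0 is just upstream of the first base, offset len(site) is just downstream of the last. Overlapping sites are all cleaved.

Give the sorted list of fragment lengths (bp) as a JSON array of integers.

[1,2,4,4,4,4,5,5,6,8,8,9,10,11,11,11,12,13,14,15,15,16,16,17,18]

Site scan:
  CdoI TACCGA/6: at [9, 40, 208] ⇒ [15, 46, 214]
  QalV CTTT/3: at [17, 60, 64, 96, 122, 155] ⇒ [20, 63, 67, 99, 125, 158]
  UxaIX ATTATAAT/6: at [32, 69, 130, 167, 179, 192] ⇒ [38, 75, 136, 173, 185, 198]
  FykV GAGC/0: at [0, 4, 44, 86, 90, 110, 126, 144, 219, 223] ⇒ [0, 4, 44, 86, 90, 110, 126, 144, 219, 223]

All cut coordinates (distinct, sorted): [0, 4, 15, 20, 38, 44, 46, 63, 67, 75, 86, 90, 99, 110, 125, 126, 136, 144, 158, 173, 185, 198, 214, 219, 223]

Fragment lengths:
  0→4: 4 bp
  4→15: 11 bp
  15→20: 5 bp
  20→38: 18 bp
  38→44: 6 bp
  44→46: 2 bp
  46→63: 17 bp
  63→67: 4 bp
  67→75: 8 bp
  75→86: 11 bp
  86→90: 4 bp
  90→99: 9 bp
  99→110: 11 bp
  110→125: 15 bp
  125→126: 1 bp
  126→136: 10 bp
  136→144: 8 bp
  144→158: 14 bp
  158→173: 15 bp
  173→185: 12 bp
  185→198: 13 bp
  198→214: 16 bp
  214→219: 5 bp
  219→223: 4 bp
  223→0 (wrap): 239-223+0 = 16 bp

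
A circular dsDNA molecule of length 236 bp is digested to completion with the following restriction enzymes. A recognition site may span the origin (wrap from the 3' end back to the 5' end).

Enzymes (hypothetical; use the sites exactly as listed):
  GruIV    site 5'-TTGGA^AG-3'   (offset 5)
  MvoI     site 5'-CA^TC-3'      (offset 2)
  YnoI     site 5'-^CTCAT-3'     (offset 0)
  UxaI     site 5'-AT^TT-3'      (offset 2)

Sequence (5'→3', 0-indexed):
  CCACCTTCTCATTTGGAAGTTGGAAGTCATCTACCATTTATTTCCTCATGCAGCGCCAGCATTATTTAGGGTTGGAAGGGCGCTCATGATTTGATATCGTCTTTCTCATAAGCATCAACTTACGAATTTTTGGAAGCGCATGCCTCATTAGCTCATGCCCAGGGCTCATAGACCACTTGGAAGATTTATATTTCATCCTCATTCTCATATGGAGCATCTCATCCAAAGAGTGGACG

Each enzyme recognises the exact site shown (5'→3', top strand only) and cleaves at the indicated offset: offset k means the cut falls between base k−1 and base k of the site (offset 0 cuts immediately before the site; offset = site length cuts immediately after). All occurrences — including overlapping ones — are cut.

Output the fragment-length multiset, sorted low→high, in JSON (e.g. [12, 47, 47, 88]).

Site scan:
  GruIV TTGGAAG/5: at [12, 19, 71, 129, 176] ⇒ [17, 24, 76, 134, 181]
  MvoI CATC/2: at [27, 112, 193, 214, 219] ⇒ [29, 114, 195, 216, 221]
  YnoI CTCAT/0: at [7, 44, 82, 104, 143, 151, 164, 197, 203, 217] ⇒ [7, 44, 82, 104, 143, 151, 164, 197, 203, 217]
  UxaI ATTT/2: at [10, 35, 39, 63, 88, 125, 183, 189] ⇒ [12, 37, 41, 65, 90, 127, 185, 191]

All cut coordinates (distinct, sorted): [7, 12, 17, 24, 29, 37, 41, 44, 65, 76, 82, 90, 104, 114, 127, 134, 143, 151, 164, 181, 185, 191, 195, 197, 203, 216, 217, 221]

Fragment lengths:
  7→12: 5 bp
  12→17: 5 bp
  17→24: 7 bp
  24→29: 5 bp
  29→37: 8 bp
  37→41: 4 bp
  41→44: 3 bp
  44→65: 21 bp
  65→76: 11 bp
  76→82: 6 bp
  82→90: 8 bp
  90→104: 14 bp
  104→114: 10 bp
  114→127: 13 bp
  127→134: 7 bp
  134→143: 9 bp
  143→151: 8 bp
  151→164: 13 bp
  164→181: 17 bp
  181→185: 4 bp
  185→191: 6 bp
  191→195: 4 bp
  195→197: 2 bp
  197→203: 6 bp
  203→216: 13 bp
  216→217: 1 bp
  217→221: 4 bp
  221→7 (wrap): 236-221+7 = 22 bp

[1,2,3,4,4,4,4,5,5,5,6,6,6,7,7,8,8,8,9,10,11,13,13,13,14,17,21,22]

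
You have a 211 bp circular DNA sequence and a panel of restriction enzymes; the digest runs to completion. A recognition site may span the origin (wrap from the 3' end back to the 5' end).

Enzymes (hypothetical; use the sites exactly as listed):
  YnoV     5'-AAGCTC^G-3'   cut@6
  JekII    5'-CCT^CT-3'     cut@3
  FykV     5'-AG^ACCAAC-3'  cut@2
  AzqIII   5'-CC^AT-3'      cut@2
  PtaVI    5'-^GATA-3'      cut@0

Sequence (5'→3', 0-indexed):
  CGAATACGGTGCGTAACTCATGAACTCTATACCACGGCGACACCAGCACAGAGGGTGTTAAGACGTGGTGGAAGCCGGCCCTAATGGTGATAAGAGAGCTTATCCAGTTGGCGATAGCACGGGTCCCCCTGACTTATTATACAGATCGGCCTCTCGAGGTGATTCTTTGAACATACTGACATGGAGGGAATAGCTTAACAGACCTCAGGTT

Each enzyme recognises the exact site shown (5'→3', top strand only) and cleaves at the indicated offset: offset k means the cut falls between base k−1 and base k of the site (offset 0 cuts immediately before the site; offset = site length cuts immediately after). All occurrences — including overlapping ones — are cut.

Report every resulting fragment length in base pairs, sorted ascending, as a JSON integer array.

Site scan:
  YnoV (AAGCTCG, off=6): no sites
  JekII CCTCT/3: at [149] ⇒ [152]
  FykV (AGACCAAC, off=2): no sites
  AzqIII (CCAT, off=2): no sites
  PtaVI GATA/0: at [88, 112] ⇒ [88, 112]

Pooled cuts: [88, 112, 152]

Fragments:
  88→112: 24 bp
  112→152: 40 bp
  152→88 (wrap): 211-152+88 = 147 bp

[24,40,147]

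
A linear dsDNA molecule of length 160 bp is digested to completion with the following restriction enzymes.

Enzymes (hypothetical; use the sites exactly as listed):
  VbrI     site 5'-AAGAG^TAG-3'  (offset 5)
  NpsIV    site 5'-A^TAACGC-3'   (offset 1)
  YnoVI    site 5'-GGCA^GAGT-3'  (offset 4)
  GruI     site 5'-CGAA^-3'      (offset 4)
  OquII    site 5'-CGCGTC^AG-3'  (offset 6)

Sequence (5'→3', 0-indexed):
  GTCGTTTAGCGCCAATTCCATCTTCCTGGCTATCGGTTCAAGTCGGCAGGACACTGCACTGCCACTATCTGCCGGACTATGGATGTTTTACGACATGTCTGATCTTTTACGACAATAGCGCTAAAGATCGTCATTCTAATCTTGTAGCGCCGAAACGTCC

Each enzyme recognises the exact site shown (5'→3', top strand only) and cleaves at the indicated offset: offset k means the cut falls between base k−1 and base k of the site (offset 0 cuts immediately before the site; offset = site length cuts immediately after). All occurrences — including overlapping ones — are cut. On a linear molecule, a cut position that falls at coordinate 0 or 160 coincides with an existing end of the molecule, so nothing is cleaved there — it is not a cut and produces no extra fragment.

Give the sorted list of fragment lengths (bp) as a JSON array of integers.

Scan for sites:
  VbrI (AAGAGTAG, off=5): no sites
  NpsIV (ATAACGC, off=1): no sites
  YnoVI (GGCAGAGT, off=4): no sites
  GruI CGAA/4: at [150] ⇒ [154]
  OquII (CGCGTCAG, off=6): no sites

Pooled cuts: [154]

Fragment lengths:
  [0,154): 154 bp
  [154,160): 6 bp

[6,154]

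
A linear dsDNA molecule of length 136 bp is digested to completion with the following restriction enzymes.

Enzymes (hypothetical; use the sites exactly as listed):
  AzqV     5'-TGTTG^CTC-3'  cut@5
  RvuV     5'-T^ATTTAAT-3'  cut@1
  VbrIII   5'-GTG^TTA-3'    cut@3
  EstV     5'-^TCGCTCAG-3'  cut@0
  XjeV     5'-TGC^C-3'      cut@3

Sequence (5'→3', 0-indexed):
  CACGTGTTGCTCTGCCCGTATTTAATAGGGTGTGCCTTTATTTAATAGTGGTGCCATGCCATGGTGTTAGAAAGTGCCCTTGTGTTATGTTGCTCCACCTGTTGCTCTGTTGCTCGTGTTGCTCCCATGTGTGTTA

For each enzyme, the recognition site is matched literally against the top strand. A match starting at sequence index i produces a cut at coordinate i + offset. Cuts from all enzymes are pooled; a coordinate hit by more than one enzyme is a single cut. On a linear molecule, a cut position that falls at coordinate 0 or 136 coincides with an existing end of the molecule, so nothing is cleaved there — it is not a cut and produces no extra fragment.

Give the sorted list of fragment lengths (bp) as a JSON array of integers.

[3,4,4,5,6,7,7,8,8,9,9,11,12,12,15,16]

Site scan:
  AzqV (TGTTGCTC, off=5): starts [4, 87, 99, 107, 116] → cuts [9, 92, 104, 112, 121]
  RvuV (TATTTAAT, off=1): starts [18, 38] → cuts [19, 39]
  VbrIII (GTGTTA, off=3): starts [63, 81, 130] → cuts [66, 84, 133]
  EstV (TCGCTCAG, off=0): no sites
  XjeV (TGCC, off=3): starts [12, 32, 51, 56, 74] → cuts [15, 35, 54, 59, 77]

Pooled cuts: [9, 15, 19, 35, 39, 54, 59, 66, 77, 84, 92, 104, 112, 121, 133]

Fragment lengths:
  [0,9): 9 bp
  [9,15): 6 bp
  [15,19): 4 bp
  [19,35): 16 bp
  [35,39): 4 bp
  [39,54): 15 bp
  [54,59): 5 bp
  [59,66): 7 bp
  [66,77): 11 bp
  [77,84): 7 bp
  [84,92): 8 bp
  [92,104): 12 bp
  [104,112): 8 bp
  [112,121): 9 bp
  [121,133): 12 bp
  [133,136): 3 bp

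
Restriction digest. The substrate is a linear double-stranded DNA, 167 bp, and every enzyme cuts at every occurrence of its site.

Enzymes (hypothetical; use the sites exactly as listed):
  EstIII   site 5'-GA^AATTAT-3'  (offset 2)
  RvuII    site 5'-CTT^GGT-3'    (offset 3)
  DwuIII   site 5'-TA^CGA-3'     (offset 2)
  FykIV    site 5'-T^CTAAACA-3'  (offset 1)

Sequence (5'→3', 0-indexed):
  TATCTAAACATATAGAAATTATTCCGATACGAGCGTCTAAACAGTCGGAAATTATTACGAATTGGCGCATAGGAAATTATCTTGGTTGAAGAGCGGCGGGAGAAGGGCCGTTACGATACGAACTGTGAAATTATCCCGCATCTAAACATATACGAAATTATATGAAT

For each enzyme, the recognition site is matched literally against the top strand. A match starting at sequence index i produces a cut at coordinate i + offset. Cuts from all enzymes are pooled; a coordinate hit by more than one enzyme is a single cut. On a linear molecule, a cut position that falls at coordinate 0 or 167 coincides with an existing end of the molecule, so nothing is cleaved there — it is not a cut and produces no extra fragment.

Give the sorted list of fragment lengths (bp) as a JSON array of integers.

[3,3,5,7,8,9,10,11,12,13,13,13,13,17,30]

Site scan:
  EstIII (GAAATTAT, off=2): starts [14, 47, 72, 126, 153] → cuts [16, 49, 74, 128, 155]
  RvuII (CTTGGT, off=3): starts [80] → cuts [83]
  DwuIII (TACGA, off=2): starts [27, 55, 111, 116, 150] → cuts [29, 57, 113, 118, 152]
  FykIV (TCTAAACA, off=1): starts [2, 35, 140] → cuts [3, 36, 141]

All cut coordinates (distinct, sorted): [3, 16, 29, 36, 49, 57, 74, 83, 113, 118, 128, 141, 152, 155]

Fragments:
  [0,3): 3 bp
  [3,16): 13 bp
  [16,29): 13 bp
  [29,36): 7 bp
  [36,49): 13 bp
  [49,57): 8 bp
  [57,74): 17 bp
  [74,83): 9 bp
  [83,113): 30 bp
  [113,118): 5 bp
  [118,128): 10 bp
  [128,141): 13 bp
  [141,152): 11 bp
  [152,155): 3 bp
  [155,167): 12 bp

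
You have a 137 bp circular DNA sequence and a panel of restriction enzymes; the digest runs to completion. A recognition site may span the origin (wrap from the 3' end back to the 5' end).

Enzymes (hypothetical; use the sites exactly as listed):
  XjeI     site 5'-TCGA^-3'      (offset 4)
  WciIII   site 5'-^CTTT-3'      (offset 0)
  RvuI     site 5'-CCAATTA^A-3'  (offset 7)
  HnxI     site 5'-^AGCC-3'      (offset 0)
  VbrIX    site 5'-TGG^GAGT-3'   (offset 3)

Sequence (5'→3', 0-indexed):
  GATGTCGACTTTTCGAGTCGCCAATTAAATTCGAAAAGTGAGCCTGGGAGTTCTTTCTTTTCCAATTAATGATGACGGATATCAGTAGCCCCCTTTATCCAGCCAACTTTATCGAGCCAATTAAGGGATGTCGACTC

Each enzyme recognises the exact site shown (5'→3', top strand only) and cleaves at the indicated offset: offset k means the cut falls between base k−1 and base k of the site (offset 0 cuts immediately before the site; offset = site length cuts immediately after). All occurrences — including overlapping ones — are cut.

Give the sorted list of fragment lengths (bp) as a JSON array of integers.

Site scan:
  XjeI TCGA/4: at [4, 12, 30, 111, 130, 135] ⇒ [2, 8, 16, 34, 115, 134]
  WciIII CTTT/0: at [8, 52, 56, 92, 106] ⇒ [8, 52, 56, 92, 106]
  RvuI CCAATTAA/7: at [20, 61, 116] ⇒ [27, 68, 123]
  HnxI AGCC/0: at [40, 86, 100, 114] ⇒ [40, 86, 100, 114]
  VbrIX TGGGAGT/3: at [44] ⇒ [47]

All cut coordinates (distinct, sorted): [2, 8, 16, 27, 34, 40, 47, 52, 56, 68, 86, 92, 100, 106, 114, 115, 123, 134]

Fragment lengths:
  2→8: 6 bp
  8→16: 8 bp
  16→27: 11 bp
  27→34: 7 bp
  34→40: 6 bp
  40→47: 7 bp
  47→52: 5 bp
  52→56: 4 bp
  56→68: 12 bp
  68→86: 18 bp
  86→92: 6 bp
  92→100: 8 bp
  100→106: 6 bp
  106→114: 8 bp
  114→115: 1 bp
  115→123: 8 bp
  123→134: 11 bp
  134→2 (wrap): 137-134+2 = 5 bp

[1,4,5,5,6,6,6,6,7,7,8,8,8,8,11,11,12,18]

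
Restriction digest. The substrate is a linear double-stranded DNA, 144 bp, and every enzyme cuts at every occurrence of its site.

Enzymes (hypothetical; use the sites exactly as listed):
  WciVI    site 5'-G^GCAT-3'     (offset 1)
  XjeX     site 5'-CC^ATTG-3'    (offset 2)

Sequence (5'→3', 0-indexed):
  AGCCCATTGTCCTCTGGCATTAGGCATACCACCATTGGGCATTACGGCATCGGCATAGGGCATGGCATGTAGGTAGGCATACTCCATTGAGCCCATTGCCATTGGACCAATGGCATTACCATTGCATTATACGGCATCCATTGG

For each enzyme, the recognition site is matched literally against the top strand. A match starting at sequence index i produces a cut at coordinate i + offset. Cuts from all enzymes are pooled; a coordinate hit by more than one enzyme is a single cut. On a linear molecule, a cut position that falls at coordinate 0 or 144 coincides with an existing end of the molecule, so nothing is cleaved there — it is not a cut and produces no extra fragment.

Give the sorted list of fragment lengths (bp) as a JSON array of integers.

Per-enzyme occurrences:
  WciVI (GGCAT, off=1): starts [15, 22, 37, 45, 51, 58, 63, 75, 111, 132] → cuts [16, 23, 38, 46, 52, 59, 64, 76, 112, 133]
  XjeX (CCATTG, off=2): starts [3, 31, 83, 92, 98, 118, 137] → cuts [5, 33, 85, 94, 100, 120, 139]

All cut coordinates (distinct, sorted): [5, 16, 23, 33, 38, 46, 52, 59, 64, 76, 85, 94, 100, 112, 120, 133, 139]

Fragments:
  [0,5): 5 bp
  [5,16): 11 bp
  [16,23): 7 bp
  [23,33): 10 bp
  [33,38): 5 bp
  [38,46): 8 bp
  [46,52): 6 bp
  [52,59): 7 bp
  [59,64): 5 bp
  [64,76): 12 bp
  [76,85): 9 bp
  [85,94): 9 bp
  [94,100): 6 bp
  [100,112): 12 bp
  [112,120): 8 bp
  [120,133): 13 bp
  [133,139): 6 bp
  [139,144): 5 bp

[5,5,5,5,6,6,6,7,7,8,8,9,9,10,11,12,12,13]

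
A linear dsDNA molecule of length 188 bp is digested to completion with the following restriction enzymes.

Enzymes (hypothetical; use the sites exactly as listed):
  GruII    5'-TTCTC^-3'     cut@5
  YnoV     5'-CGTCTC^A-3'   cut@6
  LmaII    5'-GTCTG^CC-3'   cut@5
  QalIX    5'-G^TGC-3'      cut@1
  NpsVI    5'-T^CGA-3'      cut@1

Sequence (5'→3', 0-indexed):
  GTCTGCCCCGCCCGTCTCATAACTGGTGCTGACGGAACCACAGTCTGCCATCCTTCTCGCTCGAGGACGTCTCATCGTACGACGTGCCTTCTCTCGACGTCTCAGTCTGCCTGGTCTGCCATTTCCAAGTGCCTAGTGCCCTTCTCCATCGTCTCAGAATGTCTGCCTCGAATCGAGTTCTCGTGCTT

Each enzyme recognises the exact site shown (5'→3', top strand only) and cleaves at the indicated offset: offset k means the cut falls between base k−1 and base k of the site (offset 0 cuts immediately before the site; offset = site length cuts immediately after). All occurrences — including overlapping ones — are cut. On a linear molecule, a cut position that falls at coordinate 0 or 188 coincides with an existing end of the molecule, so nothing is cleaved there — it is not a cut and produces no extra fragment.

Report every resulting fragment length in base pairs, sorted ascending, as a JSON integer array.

Per-enzyme occurrences:
  GruII TTCTC/5: at [53, 88, 141, 177] ⇒ [58, 93, 146, 182]
  YnoV CGTCTCA/6: at [12, 67, 97, 149] ⇒ [18, 73, 103, 155]
  LmaII GTCTGCC/5: at [0, 42, 104, 113, 160] ⇒ [5, 47, 109, 118, 165]
  QalIX GTGC/1: at [25, 83, 128, 135, 182] ⇒ [26, 84, 129, 136, 183]
  NpsVI TCGA/1: at [60, 93, 167, 172] ⇒ [61, 94, 168, 173]

Pooled cuts: [5, 18, 26, 47, 58, 61, 73, 84, 93, 94, 103, 109, 118, 129, 136, 146, 155, 165, 168, 173, 182, 183]

Fragments:
  [0,5): 5 bp
  [5,18): 13 bp
  [18,26): 8 bp
  [26,47): 21 bp
  [47,58): 11 bp
  [58,61): 3 bp
  [61,73): 12 bp
  [73,84): 11 bp
  [84,93): 9 bp
  [93,94): 1 bp
  [94,103): 9 bp
  [103,109): 6 bp
  [109,118): 9 bp
  [118,129): 11 bp
  [129,136): 7 bp
  [136,146): 10 bp
  [146,155): 9 bp
  [155,165): 10 bp
  [165,168): 3 bp
  [168,173): 5 bp
  [173,182): 9 bp
  [182,183): 1 bp
  [183,188): 5 bp

[1,1,3,3,5,5,5,6,7,8,9,9,9,9,9,10,10,11,11,11,12,13,21]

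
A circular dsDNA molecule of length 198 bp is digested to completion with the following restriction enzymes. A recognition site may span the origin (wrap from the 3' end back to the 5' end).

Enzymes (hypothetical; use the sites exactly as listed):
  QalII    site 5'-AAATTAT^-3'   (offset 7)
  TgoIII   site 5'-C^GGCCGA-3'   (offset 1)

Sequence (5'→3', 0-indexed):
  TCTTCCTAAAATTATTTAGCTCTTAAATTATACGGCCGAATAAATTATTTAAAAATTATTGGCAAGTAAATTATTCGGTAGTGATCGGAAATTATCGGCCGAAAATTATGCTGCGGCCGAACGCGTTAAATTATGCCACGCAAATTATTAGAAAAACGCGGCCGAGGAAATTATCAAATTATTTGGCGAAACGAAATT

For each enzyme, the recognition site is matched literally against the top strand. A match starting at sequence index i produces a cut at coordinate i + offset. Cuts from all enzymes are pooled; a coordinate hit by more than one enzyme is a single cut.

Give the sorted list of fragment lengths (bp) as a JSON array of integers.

[1,2,5,8,11,11,13,14,15,15,15,16,20,21,31]

Site scan:
  QalII AAATTAT/7: at [8, 24, 41, 52, 67, 88, 102, 127, 141, 167, 175] ⇒ [15, 31, 48, 59, 74, 95, 109, 134, 148, 174, 182]
  TgoIII CGGCCGA/1: at [32, 95, 113, 158] ⇒ [33, 96, 114, 159]

All cut coordinates (distinct, sorted): [15, 31, 33, 48, 59, 74, 95, 96, 109, 114, 134, 148, 159, 174, 182]

Fragment lengths:
  15→31: 16 bp
  31→33: 2 bp
  33→48: 15 bp
  48→59: 11 bp
  59→74: 15 bp
  74→95: 21 bp
  95→96: 1 bp
  96→109: 13 bp
  109→114: 5 bp
  114→134: 20 bp
  134→148: 14 bp
  148→159: 11 bp
  159→174: 15 bp
  174→182: 8 bp
  182→15 (wrap): 198-182+15 = 31 bp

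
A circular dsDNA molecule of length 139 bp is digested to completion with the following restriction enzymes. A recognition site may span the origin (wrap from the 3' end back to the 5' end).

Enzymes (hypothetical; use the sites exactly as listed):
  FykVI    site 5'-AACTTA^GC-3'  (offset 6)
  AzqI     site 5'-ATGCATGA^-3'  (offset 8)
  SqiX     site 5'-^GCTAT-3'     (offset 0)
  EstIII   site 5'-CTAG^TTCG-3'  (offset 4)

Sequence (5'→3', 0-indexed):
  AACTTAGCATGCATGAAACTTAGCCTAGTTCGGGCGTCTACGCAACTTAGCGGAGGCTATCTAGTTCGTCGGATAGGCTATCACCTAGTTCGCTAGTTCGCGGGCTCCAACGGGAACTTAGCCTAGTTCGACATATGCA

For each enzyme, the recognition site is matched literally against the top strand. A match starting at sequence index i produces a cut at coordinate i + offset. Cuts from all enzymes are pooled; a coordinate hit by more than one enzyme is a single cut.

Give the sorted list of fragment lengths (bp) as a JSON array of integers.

[6,6,6,6,8,9,10,12,12,19,21,24]

Scan for sites:
  FykVI AACTTAGC/6: at [0, 16, 43, 114] ⇒ [6, 22, 49, 120]
  AzqI ATGCATGA/8: at [8] ⇒ [16]
  SqiX GCTAT/0: at [55, 76] ⇒ [55, 76]
  EstIII CTAGTTCG/4: at [24, 60, 84, 92, 122] ⇒ [28, 64, 88, 96, 126]

Pooled cuts: [6, 16, 22, 28, 49, 55, 64, 76, 88, 96, 120, 126]

Fragments:
  6→16: 10 bp
  16→22: 6 bp
  22→28: 6 bp
  28→49: 21 bp
  49→55: 6 bp
  55→64: 9 bp
  64→76: 12 bp
  76→88: 12 bp
  88→96: 8 bp
  96→120: 24 bp
  120→126: 6 bp
  126→6 (wrap): 139-126+6 = 19 bp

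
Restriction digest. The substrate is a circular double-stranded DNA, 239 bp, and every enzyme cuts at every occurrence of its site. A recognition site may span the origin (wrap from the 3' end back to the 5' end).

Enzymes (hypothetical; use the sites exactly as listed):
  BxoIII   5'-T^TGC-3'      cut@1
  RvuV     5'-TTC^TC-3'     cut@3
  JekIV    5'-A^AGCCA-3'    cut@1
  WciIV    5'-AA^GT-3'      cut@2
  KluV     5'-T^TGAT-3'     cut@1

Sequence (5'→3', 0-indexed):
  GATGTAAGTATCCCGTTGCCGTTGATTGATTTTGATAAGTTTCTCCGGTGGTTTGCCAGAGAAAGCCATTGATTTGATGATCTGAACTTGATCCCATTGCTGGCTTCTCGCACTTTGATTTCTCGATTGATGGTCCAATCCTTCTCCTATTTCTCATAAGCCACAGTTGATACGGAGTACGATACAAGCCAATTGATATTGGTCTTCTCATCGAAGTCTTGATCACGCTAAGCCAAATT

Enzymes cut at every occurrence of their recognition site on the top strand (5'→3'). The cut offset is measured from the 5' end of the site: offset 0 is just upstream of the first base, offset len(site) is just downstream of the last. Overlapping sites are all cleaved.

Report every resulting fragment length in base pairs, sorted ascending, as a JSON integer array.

Scan for sites:
  BxoIII (TTGC, off=1): starts [15, 52, 96] → cuts [16, 53, 97]
  RvuV (TTCTC, off=3): starts [40, 104, 119, 141, 150, 204] → cuts [43, 107, 122, 144, 153, 207]
  JekIV (AAGCCA, off=1): starts [62, 157, 185, 229] → cuts [63, 158, 186, 230]
  WciIV (AAGT, off=2): starts [5, 36, 213] → cuts [7, 38, 215]
  KluV (TTGAT, off=1): starts [21, 25, 31, 68, 73, 87, 114, 126, 166, 192, 218, 237] → cuts [22, 26, 32, 69, 74, 88, 115, 127, 167, 193, 219, 238]

Pooled cuts: [7, 16, 22, 26, 32, 38, 43, 53, 63, 69, 74, 88, 97, 107, 115, 122, 127, 144, 153, 158, 167, 186, 193, 207, 215, 219, 230, 238]

Fragments:
  7→16: 9 bp
  16→22: 6 bp
  22→26: 4 bp
  26→32: 6 bp
  32→38: 6 bp
  38→43: 5 bp
  43→53: 10 bp
  53→63: 10 bp
  63→69: 6 bp
  69→74: 5 bp
  74→88: 14 bp
  88→97: 9 bp
  97→107: 10 bp
  107→115: 8 bp
  115→122: 7 bp
  122→127: 5 bp
  127→144: 17 bp
  144→153: 9 bp
  153→158: 5 bp
  158→167: 9 bp
  167→186: 19 bp
  186→193: 7 bp
  193→207: 14 bp
  207→215: 8 bp
  215→219: 4 bp
  219→230: 11 bp
  230→238: 8 bp
  238→7 (wrap): 239-238+7 = 8 bp

[4,4,5,5,5,5,6,6,6,6,7,7,8,8,8,8,9,9,9,9,10,10,10,11,14,14,17,19]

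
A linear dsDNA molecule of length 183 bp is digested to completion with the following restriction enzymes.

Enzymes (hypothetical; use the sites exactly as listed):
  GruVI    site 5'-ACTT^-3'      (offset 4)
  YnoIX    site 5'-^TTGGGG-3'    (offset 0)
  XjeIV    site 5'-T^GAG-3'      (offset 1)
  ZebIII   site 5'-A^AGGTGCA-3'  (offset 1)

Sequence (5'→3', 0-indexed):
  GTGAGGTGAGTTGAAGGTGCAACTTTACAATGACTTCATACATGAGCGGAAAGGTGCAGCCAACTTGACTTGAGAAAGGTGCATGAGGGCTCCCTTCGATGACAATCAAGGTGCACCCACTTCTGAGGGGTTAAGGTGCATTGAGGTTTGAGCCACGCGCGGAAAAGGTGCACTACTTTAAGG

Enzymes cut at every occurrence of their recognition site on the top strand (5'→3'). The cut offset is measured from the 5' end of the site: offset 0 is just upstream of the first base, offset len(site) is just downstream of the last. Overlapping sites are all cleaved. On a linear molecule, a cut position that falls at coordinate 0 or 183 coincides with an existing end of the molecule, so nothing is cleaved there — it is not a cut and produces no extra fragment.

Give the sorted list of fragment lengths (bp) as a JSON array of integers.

Per-enzyme occurrences:
  GruVI ACTT/4: at [21, 32, 62, 67, 118, 174] ⇒ [25, 36, 66, 71, 122, 178]
  YnoIX (TTGGGG, off=0): no sites
  XjeIV TGAG/1: at [1, 6, 42, 70, 83, 123, 141, 148] ⇒ [2, 7, 43, 71, 84, 124, 142, 149]
  ZebIII AAGGTGCA/1: at [13, 50, 75, 107, 132, 164] ⇒ [14, 51, 76, 108, 133, 165]

Pooled cuts: [2, 7, 14, 25, 36, 43, 51, 66, 71, 76, 84, 108, 122, 124, 133, 142, 149, 165, 178]

Fragments:
  [0,2): 2 bp
  [2,7): 5 bp
  [7,14): 7 bp
  [14,25): 11 bp
  [25,36): 11 bp
  [36,43): 7 bp
  [43,51): 8 bp
  [51,66): 15 bp
  [66,71): 5 bp
  [71,76): 5 bp
  [76,84): 8 bp
  [84,108): 24 bp
  [108,122): 14 bp
  [122,124): 2 bp
  [124,133): 9 bp
  [133,142): 9 bp
  [142,149): 7 bp
  [149,165): 16 bp
  [165,178): 13 bp
  [178,183): 5 bp

[2,2,5,5,5,5,7,7,7,8,8,9,9,11,11,13,14,15,16,24]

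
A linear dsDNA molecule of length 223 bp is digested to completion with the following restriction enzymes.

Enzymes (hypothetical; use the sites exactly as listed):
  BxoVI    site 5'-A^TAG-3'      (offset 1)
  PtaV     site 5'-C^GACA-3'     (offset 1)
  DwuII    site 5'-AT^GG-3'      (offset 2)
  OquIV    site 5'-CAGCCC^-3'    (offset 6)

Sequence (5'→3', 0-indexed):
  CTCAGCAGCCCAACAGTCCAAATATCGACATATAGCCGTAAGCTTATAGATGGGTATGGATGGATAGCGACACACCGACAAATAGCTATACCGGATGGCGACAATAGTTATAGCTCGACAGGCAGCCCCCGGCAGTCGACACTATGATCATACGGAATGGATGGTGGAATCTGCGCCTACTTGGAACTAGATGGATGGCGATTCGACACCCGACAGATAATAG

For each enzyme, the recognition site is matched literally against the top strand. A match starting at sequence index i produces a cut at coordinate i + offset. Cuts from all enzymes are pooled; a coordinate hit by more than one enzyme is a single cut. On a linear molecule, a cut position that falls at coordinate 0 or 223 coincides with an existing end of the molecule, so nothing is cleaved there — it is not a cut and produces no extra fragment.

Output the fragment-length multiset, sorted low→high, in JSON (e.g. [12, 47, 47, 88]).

Scan for sites:
  BxoVI (ATAG, off=1): starts [31, 45, 63, 81, 103, 109, 219] → cuts [32, 46, 64, 82, 104, 110, 220]
  PtaV (CGACA, off=1): starts [25, 67, 75, 98, 115, 136, 203, 210] → cuts [26, 68, 76, 99, 116, 137, 204, 211]
  DwuII (ATGG, off=2): starts [49, 55, 59, 94, 156, 160, 190, 194] → cuts [51, 57, 61, 96, 158, 162, 192, 196]
  OquIV (CAGCCC, off=6): starts [5, 122] → cuts [11, 128]

Pooled cuts: [11, 26, 32, 46, 51, 57, 61, 64, 68, 76, 82, 96, 99, 104, 110, 116, 128, 137, 158, 162, 192, 196, 204, 211, 220]

Fragments:
  [0,11): 11 bp
  [11,26): 15 bp
  [26,32): 6 bp
  [32,46): 14 bp
  [46,51): 5 bp
  [51,57): 6 bp
  [57,61): 4 bp
  [61,64): 3 bp
  [64,68): 4 bp
  [68,76): 8 bp
  [76,82): 6 bp
  [82,96): 14 bp
  [96,99): 3 bp
  [99,104): 5 bp
  [104,110): 6 bp
  [110,116): 6 bp
  [116,128): 12 bp
  [128,137): 9 bp
  [137,158): 21 bp
  [158,162): 4 bp
  [162,192): 30 bp
  [192,196): 4 bp
  [196,204): 8 bp
  [204,211): 7 bp
  [211,220): 9 bp
  [220,223): 3 bp

[3,3,3,4,4,4,4,5,5,6,6,6,6,6,7,8,8,9,9,11,12,14,14,15,21,30]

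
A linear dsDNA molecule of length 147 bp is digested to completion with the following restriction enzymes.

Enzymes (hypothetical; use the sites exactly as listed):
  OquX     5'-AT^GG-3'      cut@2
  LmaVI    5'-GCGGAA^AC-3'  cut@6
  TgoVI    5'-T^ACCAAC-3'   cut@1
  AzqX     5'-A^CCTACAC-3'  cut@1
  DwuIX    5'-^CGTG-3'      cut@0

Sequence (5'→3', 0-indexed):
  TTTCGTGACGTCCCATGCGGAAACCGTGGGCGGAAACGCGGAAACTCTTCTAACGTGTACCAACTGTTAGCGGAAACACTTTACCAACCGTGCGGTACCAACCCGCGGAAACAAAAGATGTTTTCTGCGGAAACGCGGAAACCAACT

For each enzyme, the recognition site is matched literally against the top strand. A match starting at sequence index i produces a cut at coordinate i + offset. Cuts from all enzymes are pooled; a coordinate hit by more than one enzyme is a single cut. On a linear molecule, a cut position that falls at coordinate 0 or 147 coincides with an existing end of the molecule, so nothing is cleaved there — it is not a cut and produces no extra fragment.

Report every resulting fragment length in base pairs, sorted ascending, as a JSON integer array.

Site scan:
  OquX (ATGG, off=2): no sites
  LmaVI GCGGAAAC/6: at [16, 29, 37, 69, 104, 126, 134] ⇒ [22, 35, 43, 75, 110, 132, 140]
  TgoVI TACCAAC/1: at [57, 81, 95] ⇒ [58, 82, 96]
  AzqX (ACCTACAC, off=1): no sites
  DwuIX CGTG/0: at [3, 24, 53, 88] ⇒ [3, 24, 53, 88]

Pooled cuts: [3, 22, 24, 35, 43, 53, 58, 75, 82, 88, 96, 110, 132, 140]

Fragments:
  [0,3): 3 bp
  [3,22): 19 bp
  [22,24): 2 bp
  [24,35): 11 bp
  [35,43): 8 bp
  [43,53): 10 bp
  [53,58): 5 bp
  [58,75): 17 bp
  [75,82): 7 bp
  [82,88): 6 bp
  [88,96): 8 bp
  [96,110): 14 bp
  [110,132): 22 bp
  [132,140): 8 bp
  [140,147): 7 bp

[2,3,5,6,7,7,8,8,8,10,11,14,17,19,22]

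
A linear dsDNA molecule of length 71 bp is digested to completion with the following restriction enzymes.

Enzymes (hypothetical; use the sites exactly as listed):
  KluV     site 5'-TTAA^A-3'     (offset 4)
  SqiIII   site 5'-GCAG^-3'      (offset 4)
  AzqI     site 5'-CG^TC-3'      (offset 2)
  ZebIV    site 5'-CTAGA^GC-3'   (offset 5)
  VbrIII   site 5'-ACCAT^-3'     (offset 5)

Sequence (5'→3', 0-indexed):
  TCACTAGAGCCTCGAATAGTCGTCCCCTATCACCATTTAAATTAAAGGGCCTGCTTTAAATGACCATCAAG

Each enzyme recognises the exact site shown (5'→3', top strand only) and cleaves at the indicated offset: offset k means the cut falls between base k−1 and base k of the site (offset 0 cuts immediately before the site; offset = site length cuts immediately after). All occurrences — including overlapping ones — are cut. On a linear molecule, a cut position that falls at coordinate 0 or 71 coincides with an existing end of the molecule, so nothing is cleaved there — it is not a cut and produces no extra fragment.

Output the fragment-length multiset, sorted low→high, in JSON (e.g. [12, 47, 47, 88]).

Scan for sites:
  KluV (TTAAA, off=4): starts [36, 41, 55] → cuts [40, 45, 59]
  SqiIII (GCAG, off=4): no sites
  AzqI (CGTC, off=2): starts [20] → cuts [22]
  ZebIV (CTAGAGC, off=5): starts [3] → cuts [8]
  VbrIII (ACCAT, off=5): starts [31, 62] → cuts [36, 67]

Pooled cuts: [8, 22, 36, 40, 45, 59, 67]

Fragments:
  [0,8): 8 bp
  [8,22): 14 bp
  [22,36): 14 bp
  [36,40): 4 bp
  [40,45): 5 bp
  [45,59): 14 bp
  [59,67): 8 bp
  [67,71): 4 bp

[4,4,5,8,8,14,14,14]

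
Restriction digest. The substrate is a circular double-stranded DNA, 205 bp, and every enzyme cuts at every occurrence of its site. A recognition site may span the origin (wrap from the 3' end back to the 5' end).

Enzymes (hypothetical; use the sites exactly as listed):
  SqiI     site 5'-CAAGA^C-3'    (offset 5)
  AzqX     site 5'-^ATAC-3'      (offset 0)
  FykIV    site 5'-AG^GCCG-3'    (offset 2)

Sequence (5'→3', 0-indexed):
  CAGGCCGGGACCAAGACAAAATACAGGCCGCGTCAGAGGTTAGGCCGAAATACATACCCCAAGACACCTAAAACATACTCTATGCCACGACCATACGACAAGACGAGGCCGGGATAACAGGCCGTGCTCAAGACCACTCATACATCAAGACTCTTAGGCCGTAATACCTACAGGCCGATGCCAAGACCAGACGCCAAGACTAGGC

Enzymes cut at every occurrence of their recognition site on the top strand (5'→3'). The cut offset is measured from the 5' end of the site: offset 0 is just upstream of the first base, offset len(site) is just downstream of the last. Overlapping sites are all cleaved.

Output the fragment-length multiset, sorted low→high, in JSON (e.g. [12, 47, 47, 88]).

Per-enzyme occurrences:
  SqiI CAAGAC/5: at [11, 59, 98, 128, 145, 181, 194] ⇒ [16, 64, 103, 133, 150, 186, 199]
  AzqX ATAC/0: at [20, 49, 53, 74, 92, 139, 163] ⇒ [20, 49, 53, 74, 92, 139, 163]
  FykIV AGGCCG/2: at [1, 24, 41, 105, 118, 155, 171] ⇒ [3, 26, 43, 107, 120, 157, 173]

All cut coordinates (distinct, sorted): [3, 16, 20, 26, 43, 49, 53, 64, 74, 92, 103, 107, 120, 133, 139, 150, 157, 163, 173, 186, 199]

Fragment lengths:
  3→16: 13 bp
  16→20: 4 bp
  20→26: 6 bp
  26→43: 17 bp
  43→49: 6 bp
  49→53: 4 bp
  53→64: 11 bp
  64→74: 10 bp
  74→92: 18 bp
  92→103: 11 bp
  103→107: 4 bp
  107→120: 13 bp
  120→133: 13 bp
  133→139: 6 bp
  139→150: 11 bp
  150→157: 7 bp
  157→163: 6 bp
  163→173: 10 bp
  173→186: 13 bp
  186→199: 13 bp
  199→3 (wrap): 205-199+3 = 9 bp

[4,4,4,6,6,6,6,7,9,10,10,11,11,11,13,13,13,13,13,17,18]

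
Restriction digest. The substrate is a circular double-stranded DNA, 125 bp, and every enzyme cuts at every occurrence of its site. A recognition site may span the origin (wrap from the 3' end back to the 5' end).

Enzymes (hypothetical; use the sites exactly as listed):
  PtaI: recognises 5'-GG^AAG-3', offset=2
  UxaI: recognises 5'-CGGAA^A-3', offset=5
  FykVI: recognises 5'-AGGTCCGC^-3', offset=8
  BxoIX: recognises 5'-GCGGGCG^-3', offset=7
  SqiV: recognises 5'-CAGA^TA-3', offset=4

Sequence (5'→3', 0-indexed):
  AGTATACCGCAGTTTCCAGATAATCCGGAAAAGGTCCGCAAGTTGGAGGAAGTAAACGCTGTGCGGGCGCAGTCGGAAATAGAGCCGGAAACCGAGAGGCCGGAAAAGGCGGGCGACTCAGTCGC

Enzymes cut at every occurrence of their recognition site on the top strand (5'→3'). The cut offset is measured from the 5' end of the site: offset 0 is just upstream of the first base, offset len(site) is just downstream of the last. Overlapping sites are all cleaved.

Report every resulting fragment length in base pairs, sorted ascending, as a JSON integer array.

[9,9,10,10,10,12,15,20,30]

Per-enzyme occurrences:
  PtaI (GGAAG, off=2): starts [47] → cuts [49]
  UxaI (CGGAAA, off=5): starts [25, 73, 85, 100] → cuts [30, 78, 90, 105]
  FykVI (AGGTCCGC, off=8): starts [31] → cuts [39]
  BxoIX (GCGGGCG, off=7): starts [62, 108] → cuts [69, 115]
  SqiV (CAGATA, off=4): starts [16] → cuts [20]

All cut coordinates (distinct, sorted): [20, 30, 39, 49, 69, 78, 90, 105, 115]

Fragments:
  20→30: 10 bp
  30→39: 9 bp
  39→49: 10 bp
  49→69: 20 bp
  69→78: 9 bp
  78→90: 12 bp
  90→105: 15 bp
  105→115: 10 bp
  115→20 (wrap): 125-115+20 = 30 bp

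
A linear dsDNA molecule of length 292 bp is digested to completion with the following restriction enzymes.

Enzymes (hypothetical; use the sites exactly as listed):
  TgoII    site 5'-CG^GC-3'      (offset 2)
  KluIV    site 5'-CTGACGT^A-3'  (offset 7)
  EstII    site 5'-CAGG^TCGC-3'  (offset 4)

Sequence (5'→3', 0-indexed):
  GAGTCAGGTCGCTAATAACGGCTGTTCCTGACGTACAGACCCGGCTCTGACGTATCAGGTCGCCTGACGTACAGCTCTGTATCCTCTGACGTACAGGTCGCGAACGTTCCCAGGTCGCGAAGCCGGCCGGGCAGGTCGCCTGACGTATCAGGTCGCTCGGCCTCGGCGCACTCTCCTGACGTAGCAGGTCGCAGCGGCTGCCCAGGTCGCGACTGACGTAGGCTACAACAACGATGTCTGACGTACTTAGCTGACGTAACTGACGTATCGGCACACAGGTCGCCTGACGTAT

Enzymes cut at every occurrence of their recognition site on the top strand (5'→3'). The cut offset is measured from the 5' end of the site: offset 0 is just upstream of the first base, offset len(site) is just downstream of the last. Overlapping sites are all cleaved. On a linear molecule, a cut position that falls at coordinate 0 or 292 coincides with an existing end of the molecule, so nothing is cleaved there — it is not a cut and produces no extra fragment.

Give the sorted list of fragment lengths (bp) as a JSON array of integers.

[2,4,5,6,6,6,6,7,8,8,9,9,9,10,10,10,11,11,11,11,12,13,13,14,17,17,22,25]

Per-enzyme occurrences:
  TgoII CGGC/2: at [18, 41, 123, 157, 163, 194, 268] ⇒ [20, 43, 125, 159, 165, 196, 270]
  KluIV CTGACGTA/7: at [27, 46, 63, 85, 139, 175, 212, 237, 250, 259, 283] ⇒ [34, 53, 70, 92, 146, 182, 219, 244, 257, 266, 290]
  EstII CAGGTCGC/4: at [4, 55, 93, 110, 131, 148, 184, 202, 275] ⇒ [8, 59, 97, 114, 135, 152, 188, 206, 279]

Pooled cuts: [8, 20, 34, 43, 53, 59, 70, 92, 97, 114, 125, 135, 146, 152, 159, 165, 182, 188, 196, 206, 219, 244, 257, 266, 270, 279, 290]

Fragments:
  [0,8): 8 bp
  [8,20): 12 bp
  [20,34): 14 bp
  [34,43): 9 bp
  [43,53): 10 bp
  [53,59): 6 bp
  [59,70): 11 bp
  [70,92): 22 bp
  [92,97): 5 bp
  [97,114): 17 bp
  [114,125): 11 bp
  [125,135): 10 bp
  [135,146): 11 bp
  [146,152): 6 bp
  [152,159): 7 bp
  [159,165): 6 bp
  [165,182): 17 bp
  [182,188): 6 bp
  [188,196): 8 bp
  [196,206): 10 bp
  [206,219): 13 bp
  [219,244): 25 bp
  [244,257): 13 bp
  [257,266): 9 bp
  [266,270): 4 bp
  [270,279): 9 bp
  [279,290): 11 bp
  [290,292): 2 bp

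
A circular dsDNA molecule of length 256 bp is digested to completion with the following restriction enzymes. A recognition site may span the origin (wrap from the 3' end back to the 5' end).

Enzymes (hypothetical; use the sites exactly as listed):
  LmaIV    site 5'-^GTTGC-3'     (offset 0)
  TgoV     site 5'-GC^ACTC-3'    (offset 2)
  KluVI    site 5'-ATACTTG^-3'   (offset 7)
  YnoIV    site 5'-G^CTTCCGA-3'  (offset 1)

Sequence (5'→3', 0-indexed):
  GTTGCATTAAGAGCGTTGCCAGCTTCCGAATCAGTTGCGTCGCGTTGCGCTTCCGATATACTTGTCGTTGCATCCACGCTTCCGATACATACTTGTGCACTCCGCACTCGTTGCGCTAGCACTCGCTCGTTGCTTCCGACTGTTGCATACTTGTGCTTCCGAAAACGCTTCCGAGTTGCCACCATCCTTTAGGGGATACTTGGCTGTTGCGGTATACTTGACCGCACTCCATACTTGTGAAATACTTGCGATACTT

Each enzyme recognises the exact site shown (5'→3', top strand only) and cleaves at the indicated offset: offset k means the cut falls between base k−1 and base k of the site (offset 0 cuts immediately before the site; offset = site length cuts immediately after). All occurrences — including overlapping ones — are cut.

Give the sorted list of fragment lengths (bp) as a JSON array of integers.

[1,2,2,3,3,4,4,5,6,7,7,8,8,8,9,10,11,11,11,12,12,12,12,13,15,15,17,28]

Scan for sites:
  LmaIV (GTTGC, off=0): starts [0, 14, 33, 43, 66, 109, 128, 141, 174, 205] → cuts [0, 14, 33, 43, 66, 109, 128, 141, 174, 205]
  TgoV (GCACTC, off=2): starts [96, 103, 118, 223] → cuts [98, 105, 120, 225]
  KluVI (ATACTTG, off=7): starts [57, 88, 146, 195, 213, 230, 241, 250] → cuts [1, 64, 95, 153, 202, 220, 237, 248]
  YnoIV (GCTTCCGA, off=1): starts [21, 48, 77, 131, 154, 166] → cuts [22, 49, 78, 132, 155, 167]

All cut coordinates (distinct, sorted): [0, 1, 14, 22, 33, 43, 49, 64, 66, 78, 95, 98, 105, 109, 120, 128, 132, 141, 153, 155, 167, 174, 202, 205, 220, 225, 237, 248]

Fragment lengths:
  0→1: 1 bp
  1→14: 13 bp
  14→22: 8 bp
  22→33: 11 bp
  33→43: 10 bp
  43→49: 6 bp
  49→64: 15 bp
  64→66: 2 bp
  66→78: 12 bp
  78→95: 17 bp
  95→98: 3 bp
  98→105: 7 bp
  105→109: 4 bp
  109→120: 11 bp
  120→128: 8 bp
  128→132: 4 bp
  132→141: 9 bp
  141→153: 12 bp
  153→155: 2 bp
  155→167: 12 bp
  167→174: 7 bp
  174→202: 28 bp
  202→205: 3 bp
  205→220: 15 bp
  220→225: 5 bp
  225→237: 12 bp
  237→248: 11 bp
  248→0 (wrap): 256-248+0 = 8 bp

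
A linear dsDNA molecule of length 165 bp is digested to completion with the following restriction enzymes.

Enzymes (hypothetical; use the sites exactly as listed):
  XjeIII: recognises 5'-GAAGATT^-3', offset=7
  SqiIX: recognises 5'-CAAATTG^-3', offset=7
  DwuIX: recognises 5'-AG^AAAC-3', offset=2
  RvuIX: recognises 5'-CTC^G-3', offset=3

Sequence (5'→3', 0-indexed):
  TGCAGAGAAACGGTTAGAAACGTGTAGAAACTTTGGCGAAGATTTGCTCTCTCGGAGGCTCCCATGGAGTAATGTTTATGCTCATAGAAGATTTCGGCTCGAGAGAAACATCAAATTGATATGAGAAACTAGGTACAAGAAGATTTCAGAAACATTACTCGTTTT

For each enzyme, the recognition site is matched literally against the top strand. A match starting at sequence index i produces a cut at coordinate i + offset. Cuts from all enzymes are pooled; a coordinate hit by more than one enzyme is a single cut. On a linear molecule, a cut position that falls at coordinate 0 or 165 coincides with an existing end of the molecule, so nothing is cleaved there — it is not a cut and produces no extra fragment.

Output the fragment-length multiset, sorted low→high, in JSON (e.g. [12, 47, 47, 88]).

Scan for sites:
  XjeIII GAAGATT/7: at [37, 86, 138] ⇒ [44, 93, 145]
  SqiIX CAAATTG/7: at [111] ⇒ [118]
  DwuIX AGAAAC/2: at [5, 15, 25, 103, 123, 147] ⇒ [7, 17, 27, 105, 125, 149]
  RvuIX CTCG/3: at [50, 97, 157] ⇒ [53, 100, 160]

Pooled cuts: [7, 17, 27, 44, 53, 93, 100, 105, 118, 125, 145, 149, 160]

Fragment lengths:
  [0,7): 7 bp
  [7,17): 10 bp
  [17,27): 10 bp
  [27,44): 17 bp
  [44,53): 9 bp
  [53,93): 40 bp
  [93,100): 7 bp
  [100,105): 5 bp
  [105,118): 13 bp
  [118,125): 7 bp
  [125,145): 20 bp
  [145,149): 4 bp
  [149,160): 11 bp
  [160,165): 5 bp

[4,5,5,7,7,7,9,10,10,11,13,17,20,40]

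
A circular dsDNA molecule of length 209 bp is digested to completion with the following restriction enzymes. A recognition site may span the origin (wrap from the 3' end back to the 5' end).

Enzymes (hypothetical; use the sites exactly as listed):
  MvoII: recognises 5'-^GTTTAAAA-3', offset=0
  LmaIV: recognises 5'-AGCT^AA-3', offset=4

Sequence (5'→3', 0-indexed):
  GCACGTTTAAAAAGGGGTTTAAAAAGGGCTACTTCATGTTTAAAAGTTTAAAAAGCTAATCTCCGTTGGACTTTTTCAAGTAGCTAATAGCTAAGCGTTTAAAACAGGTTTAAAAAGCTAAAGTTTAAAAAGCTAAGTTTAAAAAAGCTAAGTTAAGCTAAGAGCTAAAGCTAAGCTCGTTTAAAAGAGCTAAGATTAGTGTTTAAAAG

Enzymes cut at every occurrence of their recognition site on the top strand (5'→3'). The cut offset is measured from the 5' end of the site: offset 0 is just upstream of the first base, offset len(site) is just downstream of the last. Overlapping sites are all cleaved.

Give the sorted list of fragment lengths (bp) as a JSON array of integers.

Per-enzyme occurrences:
  MvoII (GTTTAAAA, off=0): starts [4, 16, 37, 45, 96, 107, 122, 136, 178, 200] → cuts [4, 16, 37, 45, 96, 107, 122, 136, 178, 200]
  LmaIV (AGCTAA, off=4): starts [53, 81, 88, 115, 130, 145, 155, 162, 168, 187] → cuts [57, 85, 92, 119, 134, 149, 159, 166, 172, 191]

Pooled cuts: [4, 16, 37, 45, 57, 85, 92, 96, 107, 119, 122, 134, 136, 149, 159, 166, 172, 178, 191, 200]

Fragment lengths:
  4→16: 12 bp
  16→37: 21 bp
  37→45: 8 bp
  45→57: 12 bp
  57→85: 28 bp
  85→92: 7 bp
  92→96: 4 bp
  96→107: 11 bp
  107→119: 12 bp
  119→122: 3 bp
  122→134: 12 bp
  134→136: 2 bp
  136→149: 13 bp
  149→159: 10 bp
  159→166: 7 bp
  166→172: 6 bp
  172→178: 6 bp
  178→191: 13 bp
  191→200: 9 bp
  200→4 (wrap): 209-200+4 = 13 bp

[2,3,4,6,6,7,7,8,9,10,11,12,12,12,12,13,13,13,21,28]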